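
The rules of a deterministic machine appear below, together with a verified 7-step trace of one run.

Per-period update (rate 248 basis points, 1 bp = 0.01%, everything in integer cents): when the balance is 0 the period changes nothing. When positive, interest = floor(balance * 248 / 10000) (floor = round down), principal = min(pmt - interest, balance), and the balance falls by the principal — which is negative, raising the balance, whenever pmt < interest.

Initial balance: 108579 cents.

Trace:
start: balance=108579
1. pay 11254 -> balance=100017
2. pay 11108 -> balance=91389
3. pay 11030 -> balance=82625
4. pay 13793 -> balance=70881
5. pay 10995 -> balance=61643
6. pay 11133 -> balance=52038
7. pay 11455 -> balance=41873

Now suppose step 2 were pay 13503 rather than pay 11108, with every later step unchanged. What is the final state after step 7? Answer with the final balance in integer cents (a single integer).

39167

(re-executing from step 2 with the substitution; state before step 2: balance=100017)
2. pay 13503 -> balance=88994
3. pay 11030 -> balance=80171
4. pay 13793 -> balance=68366
5. pay 10995 -> balance=59066
6. pay 11133 -> balance=49397
7. pay 11455 -> balance=39167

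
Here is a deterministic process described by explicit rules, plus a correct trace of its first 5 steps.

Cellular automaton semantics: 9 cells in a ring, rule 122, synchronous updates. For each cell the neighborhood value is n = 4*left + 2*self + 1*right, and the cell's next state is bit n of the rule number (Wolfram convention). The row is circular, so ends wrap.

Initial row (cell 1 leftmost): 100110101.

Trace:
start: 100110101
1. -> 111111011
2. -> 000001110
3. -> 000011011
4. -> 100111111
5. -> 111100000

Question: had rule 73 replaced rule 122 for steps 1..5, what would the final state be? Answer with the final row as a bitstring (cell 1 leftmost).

(re-executing steps 1..5 under rule 73; state before step 1: 100110101)
1. -> 100110001
2. -> 100110101
3. -> 100110001
4. -> 100110101
5. -> 100110001

100110001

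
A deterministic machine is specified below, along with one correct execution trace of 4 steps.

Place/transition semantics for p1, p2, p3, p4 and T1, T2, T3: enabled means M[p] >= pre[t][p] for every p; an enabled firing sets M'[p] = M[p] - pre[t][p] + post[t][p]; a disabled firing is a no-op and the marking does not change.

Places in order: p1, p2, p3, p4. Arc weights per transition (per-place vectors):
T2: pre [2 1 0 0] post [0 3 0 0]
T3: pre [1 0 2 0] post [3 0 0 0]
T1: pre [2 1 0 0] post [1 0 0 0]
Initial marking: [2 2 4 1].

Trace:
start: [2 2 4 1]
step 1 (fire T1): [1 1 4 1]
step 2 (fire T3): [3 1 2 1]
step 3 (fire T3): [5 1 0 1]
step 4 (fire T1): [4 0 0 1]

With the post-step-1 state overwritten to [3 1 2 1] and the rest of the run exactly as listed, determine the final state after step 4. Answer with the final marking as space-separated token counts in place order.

state after step 1 := [3 1 2 1]
step 2 (fire T3): [5 1 0 1]
step 3 (fire T3): [5 1 0 1]
step 4 (fire T1): [4 0 0 1]

4 0 0 1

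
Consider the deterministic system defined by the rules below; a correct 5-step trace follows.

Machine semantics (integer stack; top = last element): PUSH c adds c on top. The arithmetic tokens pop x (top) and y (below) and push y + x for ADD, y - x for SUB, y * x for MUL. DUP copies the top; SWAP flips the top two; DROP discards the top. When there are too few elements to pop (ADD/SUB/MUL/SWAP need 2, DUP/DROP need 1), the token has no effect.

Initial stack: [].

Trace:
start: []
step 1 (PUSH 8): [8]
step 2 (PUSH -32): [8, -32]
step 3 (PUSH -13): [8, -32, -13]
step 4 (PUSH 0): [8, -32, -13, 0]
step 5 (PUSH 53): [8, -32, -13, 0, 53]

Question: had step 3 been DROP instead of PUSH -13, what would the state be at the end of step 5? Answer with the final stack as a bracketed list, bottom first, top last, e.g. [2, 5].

(re-executing from step 3 with the substitution; state before step 3: [8, -32])
step 3 (DROP): [8]
step 4 (PUSH 0): [8, 0]
step 5 (PUSH 53): [8, 0, 53]

[8, 0, 53]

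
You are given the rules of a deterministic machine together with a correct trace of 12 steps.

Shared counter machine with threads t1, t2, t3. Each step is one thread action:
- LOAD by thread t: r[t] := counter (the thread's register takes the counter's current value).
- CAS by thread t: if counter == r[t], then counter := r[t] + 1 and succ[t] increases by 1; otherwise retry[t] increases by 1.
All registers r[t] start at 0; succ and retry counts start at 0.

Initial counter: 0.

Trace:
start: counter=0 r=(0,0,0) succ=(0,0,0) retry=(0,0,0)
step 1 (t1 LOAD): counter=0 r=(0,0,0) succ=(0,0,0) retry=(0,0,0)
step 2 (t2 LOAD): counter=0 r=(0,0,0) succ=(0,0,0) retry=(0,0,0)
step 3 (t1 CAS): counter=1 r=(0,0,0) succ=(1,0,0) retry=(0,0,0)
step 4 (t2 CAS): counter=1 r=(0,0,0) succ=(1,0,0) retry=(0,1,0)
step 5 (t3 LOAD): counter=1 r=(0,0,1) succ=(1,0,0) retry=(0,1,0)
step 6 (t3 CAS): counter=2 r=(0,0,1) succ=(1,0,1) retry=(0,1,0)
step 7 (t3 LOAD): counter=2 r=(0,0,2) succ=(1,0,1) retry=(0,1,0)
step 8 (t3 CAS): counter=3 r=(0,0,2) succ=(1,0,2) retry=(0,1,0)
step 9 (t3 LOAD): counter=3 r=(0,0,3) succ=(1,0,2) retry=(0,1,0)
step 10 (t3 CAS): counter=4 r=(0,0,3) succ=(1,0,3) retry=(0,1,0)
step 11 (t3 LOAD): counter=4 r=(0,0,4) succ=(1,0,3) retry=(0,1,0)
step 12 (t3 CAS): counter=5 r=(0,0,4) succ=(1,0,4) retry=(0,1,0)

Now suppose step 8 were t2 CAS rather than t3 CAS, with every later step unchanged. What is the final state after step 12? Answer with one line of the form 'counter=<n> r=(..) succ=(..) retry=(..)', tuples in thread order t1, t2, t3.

counter=4 r=(0,0,3) succ=(1,0,3) retry=(0,2,0)

(re-executing from step 8 with the substitution; state before step 8: counter=2 r=(0,0,2) succ=(1,0,1) retry=(0,1,0))
step 8 (t2 CAS): counter=2 r=(0,0,2) succ=(1,0,1) retry=(0,2,0)
step 9 (t3 LOAD): counter=2 r=(0,0,2) succ=(1,0,1) retry=(0,2,0)
step 10 (t3 CAS): counter=3 r=(0,0,2) succ=(1,0,2) retry=(0,2,0)
step 11 (t3 LOAD): counter=3 r=(0,0,3) succ=(1,0,2) retry=(0,2,0)
step 12 (t3 CAS): counter=4 r=(0,0,3) succ=(1,0,3) retry=(0,2,0)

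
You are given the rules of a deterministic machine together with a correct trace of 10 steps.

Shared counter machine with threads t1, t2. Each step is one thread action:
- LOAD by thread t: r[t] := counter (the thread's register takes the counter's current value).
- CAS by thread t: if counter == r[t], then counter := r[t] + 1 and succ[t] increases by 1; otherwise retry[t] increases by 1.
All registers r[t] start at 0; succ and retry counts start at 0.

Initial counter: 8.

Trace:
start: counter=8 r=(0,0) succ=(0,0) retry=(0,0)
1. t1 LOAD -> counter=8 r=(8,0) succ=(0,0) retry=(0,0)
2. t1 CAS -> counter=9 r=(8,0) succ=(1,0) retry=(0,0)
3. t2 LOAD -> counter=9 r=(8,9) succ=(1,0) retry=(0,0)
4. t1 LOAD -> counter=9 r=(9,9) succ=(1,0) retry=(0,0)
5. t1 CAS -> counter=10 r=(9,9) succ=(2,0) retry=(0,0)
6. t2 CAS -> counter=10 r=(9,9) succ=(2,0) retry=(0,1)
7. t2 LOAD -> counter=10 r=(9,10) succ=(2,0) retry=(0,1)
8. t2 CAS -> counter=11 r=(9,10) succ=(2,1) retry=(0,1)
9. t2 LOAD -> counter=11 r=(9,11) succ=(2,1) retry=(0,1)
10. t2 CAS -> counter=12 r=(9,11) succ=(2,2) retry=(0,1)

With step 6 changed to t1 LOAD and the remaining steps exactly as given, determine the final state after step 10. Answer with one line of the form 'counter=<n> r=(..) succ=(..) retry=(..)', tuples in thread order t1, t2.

(re-executing from step 6 with the substitution; state before step 6: counter=10 r=(9,9) succ=(2,0) retry=(0,0))
6. t1 LOAD -> counter=10 r=(10,9) succ=(2,0) retry=(0,0)
7. t2 LOAD -> counter=10 r=(10,10) succ=(2,0) retry=(0,0)
8. t2 CAS -> counter=11 r=(10,10) succ=(2,1) retry=(0,0)
9. t2 LOAD -> counter=11 r=(10,11) succ=(2,1) retry=(0,0)
10. t2 CAS -> counter=12 r=(10,11) succ=(2,2) retry=(0,0)

counter=12 r=(10,11) succ=(2,2) retry=(0,0)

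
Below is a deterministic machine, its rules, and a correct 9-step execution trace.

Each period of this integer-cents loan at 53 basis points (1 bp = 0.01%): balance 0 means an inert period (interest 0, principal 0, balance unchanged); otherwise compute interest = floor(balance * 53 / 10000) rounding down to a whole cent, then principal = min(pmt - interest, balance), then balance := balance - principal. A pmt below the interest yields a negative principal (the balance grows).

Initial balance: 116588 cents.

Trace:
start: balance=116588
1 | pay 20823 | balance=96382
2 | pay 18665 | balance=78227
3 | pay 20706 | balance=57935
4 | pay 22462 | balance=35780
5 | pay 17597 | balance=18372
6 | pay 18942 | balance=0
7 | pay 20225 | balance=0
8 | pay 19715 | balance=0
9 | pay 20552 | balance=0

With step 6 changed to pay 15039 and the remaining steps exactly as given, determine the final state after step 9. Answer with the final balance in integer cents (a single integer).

0

(re-executing from step 6 with the substitution; state before step 6: balance=18372)
6 | pay 15039 | balance=3430
7 | pay 20225 | balance=0
8 | pay 19715 | balance=0
9 | pay 20552 | balance=0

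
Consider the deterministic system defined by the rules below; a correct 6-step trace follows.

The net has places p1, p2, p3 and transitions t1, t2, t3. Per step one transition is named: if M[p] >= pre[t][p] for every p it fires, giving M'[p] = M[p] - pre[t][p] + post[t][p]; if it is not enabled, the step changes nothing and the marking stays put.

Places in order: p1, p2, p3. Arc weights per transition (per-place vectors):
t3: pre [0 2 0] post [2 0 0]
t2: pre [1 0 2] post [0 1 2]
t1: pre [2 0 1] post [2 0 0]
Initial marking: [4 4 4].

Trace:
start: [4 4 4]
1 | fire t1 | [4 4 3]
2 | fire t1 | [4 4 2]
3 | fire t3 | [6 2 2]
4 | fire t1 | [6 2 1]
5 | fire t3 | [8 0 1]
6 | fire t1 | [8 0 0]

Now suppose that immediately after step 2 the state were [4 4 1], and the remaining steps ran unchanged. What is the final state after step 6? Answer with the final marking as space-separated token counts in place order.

state after step 2 := [4 4 1]
3 | fire t3 | [6 2 1]
4 | fire t1 | [6 2 0]
5 | fire t3 | [8 0 0]
6 | fire t1 | [8 0 0]

8 0 0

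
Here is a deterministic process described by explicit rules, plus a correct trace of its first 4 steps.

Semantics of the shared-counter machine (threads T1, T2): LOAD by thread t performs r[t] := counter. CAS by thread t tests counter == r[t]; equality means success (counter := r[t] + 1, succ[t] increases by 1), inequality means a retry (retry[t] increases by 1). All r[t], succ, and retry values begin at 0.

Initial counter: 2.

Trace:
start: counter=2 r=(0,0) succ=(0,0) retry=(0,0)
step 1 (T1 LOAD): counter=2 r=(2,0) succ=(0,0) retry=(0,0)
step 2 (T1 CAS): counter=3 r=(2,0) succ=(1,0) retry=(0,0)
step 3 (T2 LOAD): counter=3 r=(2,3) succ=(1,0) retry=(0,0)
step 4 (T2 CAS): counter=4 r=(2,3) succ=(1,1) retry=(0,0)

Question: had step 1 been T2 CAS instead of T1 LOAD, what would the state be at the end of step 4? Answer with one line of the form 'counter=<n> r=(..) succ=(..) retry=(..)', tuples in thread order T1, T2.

counter=3 r=(0,2) succ=(0,1) retry=(1,1)

(re-executing from step 1 with the substitution; state before step 1: counter=2 r=(0,0) succ=(0,0) retry=(0,0))
step 1 (T2 CAS): counter=2 r=(0,0) succ=(0,0) retry=(0,1)
step 2 (T1 CAS): counter=2 r=(0,0) succ=(0,0) retry=(1,1)
step 3 (T2 LOAD): counter=2 r=(0,2) succ=(0,0) retry=(1,1)
step 4 (T2 CAS): counter=3 r=(0,2) succ=(0,1) retry=(1,1)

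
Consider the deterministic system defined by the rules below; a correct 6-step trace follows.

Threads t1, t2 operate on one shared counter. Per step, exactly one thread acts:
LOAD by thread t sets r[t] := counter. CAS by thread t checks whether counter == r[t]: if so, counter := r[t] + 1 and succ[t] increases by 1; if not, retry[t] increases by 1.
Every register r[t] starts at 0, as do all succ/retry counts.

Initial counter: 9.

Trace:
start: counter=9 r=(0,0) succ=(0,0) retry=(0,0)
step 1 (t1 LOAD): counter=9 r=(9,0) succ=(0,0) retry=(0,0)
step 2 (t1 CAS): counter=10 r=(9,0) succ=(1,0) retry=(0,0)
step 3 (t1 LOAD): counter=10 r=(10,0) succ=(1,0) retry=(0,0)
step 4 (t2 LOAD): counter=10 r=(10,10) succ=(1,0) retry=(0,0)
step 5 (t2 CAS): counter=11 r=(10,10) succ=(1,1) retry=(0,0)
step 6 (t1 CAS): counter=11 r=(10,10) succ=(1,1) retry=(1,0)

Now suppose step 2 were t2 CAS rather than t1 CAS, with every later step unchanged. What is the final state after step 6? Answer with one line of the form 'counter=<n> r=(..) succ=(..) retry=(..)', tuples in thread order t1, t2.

(re-executing from step 2 with the substitution; state before step 2: counter=9 r=(9,0) succ=(0,0) retry=(0,0))
step 2 (t2 CAS): counter=9 r=(9,0) succ=(0,0) retry=(0,1)
step 3 (t1 LOAD): counter=9 r=(9,0) succ=(0,0) retry=(0,1)
step 4 (t2 LOAD): counter=9 r=(9,9) succ=(0,0) retry=(0,1)
step 5 (t2 CAS): counter=10 r=(9,9) succ=(0,1) retry=(0,1)
step 6 (t1 CAS): counter=10 r=(9,9) succ=(0,1) retry=(1,1)

counter=10 r=(9,9) succ=(0,1) retry=(1,1)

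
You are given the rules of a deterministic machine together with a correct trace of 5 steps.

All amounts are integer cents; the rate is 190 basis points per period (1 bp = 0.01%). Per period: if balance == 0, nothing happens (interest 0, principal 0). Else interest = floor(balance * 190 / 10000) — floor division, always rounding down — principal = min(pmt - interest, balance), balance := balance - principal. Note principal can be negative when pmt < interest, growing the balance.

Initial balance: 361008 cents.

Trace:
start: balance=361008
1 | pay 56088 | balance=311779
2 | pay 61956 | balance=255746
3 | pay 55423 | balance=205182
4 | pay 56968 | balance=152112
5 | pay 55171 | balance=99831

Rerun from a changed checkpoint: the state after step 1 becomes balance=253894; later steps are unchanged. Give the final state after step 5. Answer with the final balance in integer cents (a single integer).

state after step 1 := balance=253894
2 | pay 61956 | balance=196761
3 | pay 55423 | balance=145076
4 | pay 56968 | balance=90864
5 | pay 55171 | balance=37419

37419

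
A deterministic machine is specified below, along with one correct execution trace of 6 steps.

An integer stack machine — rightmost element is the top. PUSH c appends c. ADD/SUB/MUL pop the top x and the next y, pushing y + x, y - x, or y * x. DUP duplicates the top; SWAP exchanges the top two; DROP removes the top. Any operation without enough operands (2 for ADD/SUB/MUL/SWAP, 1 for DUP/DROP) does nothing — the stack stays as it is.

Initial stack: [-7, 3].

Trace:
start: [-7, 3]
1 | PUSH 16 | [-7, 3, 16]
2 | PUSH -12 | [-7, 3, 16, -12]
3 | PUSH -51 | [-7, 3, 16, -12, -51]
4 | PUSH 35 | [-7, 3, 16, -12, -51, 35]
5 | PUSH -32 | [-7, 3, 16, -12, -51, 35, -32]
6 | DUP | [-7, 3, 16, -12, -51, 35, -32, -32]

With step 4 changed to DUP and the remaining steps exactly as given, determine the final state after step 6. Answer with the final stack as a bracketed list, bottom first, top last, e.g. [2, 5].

[-7, 3, 16, -12, -51, -51, -32, -32]

(re-executing from step 4 with the substitution; state before step 4: [-7, 3, 16, -12, -51])
4 | DUP | [-7, 3, 16, -12, -51, -51]
5 | PUSH -32 | [-7, 3, 16, -12, -51, -51, -32]
6 | DUP | [-7, 3, 16, -12, -51, -51, -32, -32]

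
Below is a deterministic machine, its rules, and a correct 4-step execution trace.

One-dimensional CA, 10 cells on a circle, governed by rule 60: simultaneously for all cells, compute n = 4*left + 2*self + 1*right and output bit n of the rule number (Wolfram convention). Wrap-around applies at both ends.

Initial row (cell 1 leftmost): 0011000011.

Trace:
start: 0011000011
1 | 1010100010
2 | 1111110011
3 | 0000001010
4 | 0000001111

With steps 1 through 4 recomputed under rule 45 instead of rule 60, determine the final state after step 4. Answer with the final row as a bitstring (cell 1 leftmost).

0000010011

(re-executing steps 1..4 under rule 45; state before step 1: 0011000011)
1 | 0010011010
2 | 1010010110
3 | 1110011101
4 | 0000010011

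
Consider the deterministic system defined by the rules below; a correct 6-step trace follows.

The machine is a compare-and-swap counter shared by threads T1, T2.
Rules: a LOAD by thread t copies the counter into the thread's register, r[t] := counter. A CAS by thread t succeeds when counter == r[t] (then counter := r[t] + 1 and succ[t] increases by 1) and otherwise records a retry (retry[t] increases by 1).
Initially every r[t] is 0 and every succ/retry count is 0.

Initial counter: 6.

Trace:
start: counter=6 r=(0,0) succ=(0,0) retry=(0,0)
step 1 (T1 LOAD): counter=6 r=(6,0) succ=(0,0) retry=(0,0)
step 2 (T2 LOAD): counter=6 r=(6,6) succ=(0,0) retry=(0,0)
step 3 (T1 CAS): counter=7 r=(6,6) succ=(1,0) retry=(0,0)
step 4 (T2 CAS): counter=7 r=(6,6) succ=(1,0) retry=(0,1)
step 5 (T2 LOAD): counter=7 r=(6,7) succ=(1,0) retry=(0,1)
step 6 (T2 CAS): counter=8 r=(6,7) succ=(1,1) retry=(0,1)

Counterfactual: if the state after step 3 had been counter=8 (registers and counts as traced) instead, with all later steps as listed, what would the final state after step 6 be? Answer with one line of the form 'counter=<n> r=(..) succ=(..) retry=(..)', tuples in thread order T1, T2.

counter=9 r=(6,8) succ=(1,1) retry=(0,1)

state after step 3 := counter=8 r=(6,6) succ=(1,0) retry=(0,0)
step 4 (T2 CAS): counter=8 r=(6,6) succ=(1,0) retry=(0,1)
step 5 (T2 LOAD): counter=8 r=(6,8) succ=(1,0) retry=(0,1)
step 6 (T2 CAS): counter=9 r=(6,8) succ=(1,1) retry=(0,1)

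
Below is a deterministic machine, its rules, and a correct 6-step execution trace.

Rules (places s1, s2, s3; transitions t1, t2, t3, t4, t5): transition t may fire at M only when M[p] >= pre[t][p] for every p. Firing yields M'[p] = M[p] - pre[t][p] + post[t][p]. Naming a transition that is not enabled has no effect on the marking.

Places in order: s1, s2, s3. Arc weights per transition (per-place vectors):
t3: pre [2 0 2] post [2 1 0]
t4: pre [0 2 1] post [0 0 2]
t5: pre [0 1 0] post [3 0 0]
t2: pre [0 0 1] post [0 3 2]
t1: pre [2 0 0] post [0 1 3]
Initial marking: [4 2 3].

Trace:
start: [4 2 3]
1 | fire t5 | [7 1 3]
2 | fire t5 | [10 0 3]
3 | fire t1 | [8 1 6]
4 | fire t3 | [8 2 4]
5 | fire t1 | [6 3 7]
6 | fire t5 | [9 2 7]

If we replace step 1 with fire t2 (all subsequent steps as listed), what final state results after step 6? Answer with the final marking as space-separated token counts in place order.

(re-executing from step 1 with the substitution; state before step 1: [4 2 3])
1 | fire t2 | [4 5 4]
2 | fire t5 | [7 4 4]
3 | fire t1 | [5 5 7]
4 | fire t3 | [5 6 5]
5 | fire t1 | [3 7 8]
6 | fire t5 | [6 6 8]

6 6 8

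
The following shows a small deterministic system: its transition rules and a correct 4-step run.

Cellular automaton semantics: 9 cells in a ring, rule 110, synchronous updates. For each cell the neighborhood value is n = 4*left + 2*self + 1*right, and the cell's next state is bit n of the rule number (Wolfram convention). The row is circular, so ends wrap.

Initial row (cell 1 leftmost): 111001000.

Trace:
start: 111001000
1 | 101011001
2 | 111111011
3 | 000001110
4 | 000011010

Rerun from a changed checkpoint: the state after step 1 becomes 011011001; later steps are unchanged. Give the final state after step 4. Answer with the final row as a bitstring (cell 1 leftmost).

000011010

state after step 1 := 011011001
2 | 111111011
3 | 000001110
4 | 000011010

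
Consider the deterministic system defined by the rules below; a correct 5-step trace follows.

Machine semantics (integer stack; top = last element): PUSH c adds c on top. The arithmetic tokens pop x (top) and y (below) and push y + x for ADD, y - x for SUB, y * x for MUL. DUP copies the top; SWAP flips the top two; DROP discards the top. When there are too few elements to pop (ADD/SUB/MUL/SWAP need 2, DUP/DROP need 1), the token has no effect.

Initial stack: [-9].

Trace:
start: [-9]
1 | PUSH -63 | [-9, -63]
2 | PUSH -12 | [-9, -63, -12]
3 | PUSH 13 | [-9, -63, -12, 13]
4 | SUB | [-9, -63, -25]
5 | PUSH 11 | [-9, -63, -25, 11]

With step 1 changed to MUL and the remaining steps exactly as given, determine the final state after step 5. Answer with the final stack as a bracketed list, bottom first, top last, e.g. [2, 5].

(re-executing from step 1 with the substitution; state before step 1: [-9])
1 | MUL | [-9]
2 | PUSH -12 | [-9, -12]
3 | PUSH 13 | [-9, -12, 13]
4 | SUB | [-9, -25]
5 | PUSH 11 | [-9, -25, 11]

[-9, -25, 11]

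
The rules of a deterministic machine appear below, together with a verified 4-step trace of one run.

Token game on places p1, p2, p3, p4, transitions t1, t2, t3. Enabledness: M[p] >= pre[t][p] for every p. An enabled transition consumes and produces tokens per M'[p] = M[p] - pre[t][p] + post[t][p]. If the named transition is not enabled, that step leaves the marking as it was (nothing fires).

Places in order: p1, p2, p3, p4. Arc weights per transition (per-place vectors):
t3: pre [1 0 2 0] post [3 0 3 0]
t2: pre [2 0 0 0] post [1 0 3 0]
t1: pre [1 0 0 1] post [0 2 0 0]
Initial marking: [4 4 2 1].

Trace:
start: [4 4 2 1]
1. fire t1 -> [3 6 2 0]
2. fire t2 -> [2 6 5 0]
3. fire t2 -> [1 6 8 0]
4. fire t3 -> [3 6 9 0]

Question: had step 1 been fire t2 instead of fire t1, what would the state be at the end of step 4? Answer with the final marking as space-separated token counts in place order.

(re-executing from step 1 with the substitution; state before step 1: [4 4 2 1])
1. fire t2 -> [3 4 5 1]
2. fire t2 -> [2 4 8 1]
3. fire t2 -> [1 4 11 1]
4. fire t3 -> [3 4 12 1]

3 4 12 1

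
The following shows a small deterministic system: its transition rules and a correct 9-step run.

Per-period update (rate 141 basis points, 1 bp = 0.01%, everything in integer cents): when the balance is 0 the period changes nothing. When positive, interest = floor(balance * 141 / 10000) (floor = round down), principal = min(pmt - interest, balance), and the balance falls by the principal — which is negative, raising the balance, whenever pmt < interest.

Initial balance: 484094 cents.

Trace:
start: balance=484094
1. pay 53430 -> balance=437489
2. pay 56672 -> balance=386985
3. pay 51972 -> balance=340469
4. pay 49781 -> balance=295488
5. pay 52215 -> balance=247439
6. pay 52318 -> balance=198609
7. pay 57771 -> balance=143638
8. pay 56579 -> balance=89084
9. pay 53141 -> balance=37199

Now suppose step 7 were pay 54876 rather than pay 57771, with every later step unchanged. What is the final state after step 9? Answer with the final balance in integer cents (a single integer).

40176

(re-executing from step 7 with the substitution; state before step 7: balance=198609)
7. pay 54876 -> balance=146533
8. pay 56579 -> balance=92020
9. pay 53141 -> balance=40176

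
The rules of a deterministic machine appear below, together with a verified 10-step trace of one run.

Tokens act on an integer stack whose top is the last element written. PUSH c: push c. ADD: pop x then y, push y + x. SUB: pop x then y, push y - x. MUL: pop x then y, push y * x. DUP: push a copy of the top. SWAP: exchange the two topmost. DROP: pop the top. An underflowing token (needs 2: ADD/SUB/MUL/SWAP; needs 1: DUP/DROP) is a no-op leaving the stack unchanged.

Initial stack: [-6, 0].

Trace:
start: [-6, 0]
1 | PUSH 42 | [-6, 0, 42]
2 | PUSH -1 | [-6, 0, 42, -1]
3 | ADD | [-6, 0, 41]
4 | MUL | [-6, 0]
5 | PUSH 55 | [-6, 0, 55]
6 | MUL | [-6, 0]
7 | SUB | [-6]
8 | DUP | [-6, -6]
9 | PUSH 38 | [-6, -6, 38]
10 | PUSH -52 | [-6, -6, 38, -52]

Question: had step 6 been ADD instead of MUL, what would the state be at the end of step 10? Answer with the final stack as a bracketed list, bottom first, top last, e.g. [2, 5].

[-61, -61, 38, -52]

(re-executing from step 6 with the substitution; state before step 6: [-6, 0, 55])
6 | ADD | [-6, 55]
7 | SUB | [-61]
8 | DUP | [-61, -61]
9 | PUSH 38 | [-61, -61, 38]
10 | PUSH -52 | [-61, -61, 38, -52]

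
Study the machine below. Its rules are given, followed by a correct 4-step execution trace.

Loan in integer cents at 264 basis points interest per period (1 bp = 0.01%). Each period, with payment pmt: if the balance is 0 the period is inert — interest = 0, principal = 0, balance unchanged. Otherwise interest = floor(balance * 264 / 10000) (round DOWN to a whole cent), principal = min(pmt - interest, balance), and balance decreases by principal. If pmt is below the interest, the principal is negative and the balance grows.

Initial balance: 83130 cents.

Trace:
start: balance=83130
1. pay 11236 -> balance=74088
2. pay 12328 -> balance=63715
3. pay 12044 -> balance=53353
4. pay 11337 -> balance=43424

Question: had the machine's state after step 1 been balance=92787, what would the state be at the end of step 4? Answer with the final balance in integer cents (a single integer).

state after step 1 := balance=92787
2. pay 12328 -> balance=82908
3. pay 12044 -> balance=73052
4. pay 11337 -> balance=63643

63643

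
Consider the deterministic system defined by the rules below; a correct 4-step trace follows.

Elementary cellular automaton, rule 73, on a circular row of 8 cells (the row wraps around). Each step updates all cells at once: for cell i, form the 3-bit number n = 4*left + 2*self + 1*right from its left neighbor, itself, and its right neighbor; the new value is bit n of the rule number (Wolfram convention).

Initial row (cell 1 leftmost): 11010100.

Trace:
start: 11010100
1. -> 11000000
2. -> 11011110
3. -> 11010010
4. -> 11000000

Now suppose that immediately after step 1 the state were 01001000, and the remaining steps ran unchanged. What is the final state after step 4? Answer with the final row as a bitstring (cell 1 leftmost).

01001011

state after step 1 := 01001000
2. -> 00000011
3. -> 01111011
4. -> 01001011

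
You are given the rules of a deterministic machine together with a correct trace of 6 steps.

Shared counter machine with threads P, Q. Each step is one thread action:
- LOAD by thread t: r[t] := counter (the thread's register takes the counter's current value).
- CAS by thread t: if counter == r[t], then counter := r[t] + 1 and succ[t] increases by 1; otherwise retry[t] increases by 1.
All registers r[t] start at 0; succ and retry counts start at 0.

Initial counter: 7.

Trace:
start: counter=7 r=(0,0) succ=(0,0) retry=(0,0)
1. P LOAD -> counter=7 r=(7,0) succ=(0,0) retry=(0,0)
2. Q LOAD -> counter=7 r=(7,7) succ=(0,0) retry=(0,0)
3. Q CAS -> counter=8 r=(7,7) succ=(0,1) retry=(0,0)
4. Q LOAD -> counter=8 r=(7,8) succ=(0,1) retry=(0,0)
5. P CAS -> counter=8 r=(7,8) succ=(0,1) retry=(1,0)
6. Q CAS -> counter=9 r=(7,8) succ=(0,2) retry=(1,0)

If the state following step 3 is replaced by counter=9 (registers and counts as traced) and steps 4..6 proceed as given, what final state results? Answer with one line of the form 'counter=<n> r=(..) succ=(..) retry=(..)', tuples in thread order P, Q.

state after step 3 := counter=9 r=(7,7) succ=(0,1) retry=(0,0)
4. Q LOAD -> counter=9 r=(7,9) succ=(0,1) retry=(0,0)
5. P CAS -> counter=9 r=(7,9) succ=(0,1) retry=(1,0)
6. Q CAS -> counter=10 r=(7,9) succ=(0,2) retry=(1,0)

counter=10 r=(7,9) succ=(0,2) retry=(1,0)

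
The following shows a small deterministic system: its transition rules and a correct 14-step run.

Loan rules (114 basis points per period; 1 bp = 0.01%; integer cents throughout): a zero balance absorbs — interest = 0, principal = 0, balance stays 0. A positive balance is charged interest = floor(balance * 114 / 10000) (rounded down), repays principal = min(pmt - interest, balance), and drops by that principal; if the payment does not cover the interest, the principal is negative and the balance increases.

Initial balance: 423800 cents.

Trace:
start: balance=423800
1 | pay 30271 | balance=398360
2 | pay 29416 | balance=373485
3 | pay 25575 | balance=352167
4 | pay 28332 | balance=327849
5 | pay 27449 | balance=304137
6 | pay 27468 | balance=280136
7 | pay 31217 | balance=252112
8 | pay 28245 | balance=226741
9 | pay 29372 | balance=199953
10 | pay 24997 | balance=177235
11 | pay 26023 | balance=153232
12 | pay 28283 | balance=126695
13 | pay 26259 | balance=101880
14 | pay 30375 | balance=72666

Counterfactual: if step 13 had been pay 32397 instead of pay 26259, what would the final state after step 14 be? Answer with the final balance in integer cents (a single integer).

(re-executing from step 13 with the substitution; state before step 13: balance=126695)
13 | pay 32397 | balance=95742
14 | pay 30375 | balance=66458

66458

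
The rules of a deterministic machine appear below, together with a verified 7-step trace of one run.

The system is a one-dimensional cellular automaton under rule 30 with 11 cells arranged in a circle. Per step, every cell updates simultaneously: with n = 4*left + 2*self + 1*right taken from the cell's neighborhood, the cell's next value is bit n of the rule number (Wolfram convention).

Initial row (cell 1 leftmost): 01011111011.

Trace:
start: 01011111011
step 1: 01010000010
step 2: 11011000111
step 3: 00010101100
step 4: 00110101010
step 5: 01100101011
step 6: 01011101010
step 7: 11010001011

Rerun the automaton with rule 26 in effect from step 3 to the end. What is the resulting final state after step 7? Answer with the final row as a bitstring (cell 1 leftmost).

(re-executing steps 3..7 under rule 26; state before step 3: 11011000111)
step 3: 00010101100
step 4: 00100001010
step 5: 01010010001
step 6: 00001101010
step 7: 00011000001

00011000001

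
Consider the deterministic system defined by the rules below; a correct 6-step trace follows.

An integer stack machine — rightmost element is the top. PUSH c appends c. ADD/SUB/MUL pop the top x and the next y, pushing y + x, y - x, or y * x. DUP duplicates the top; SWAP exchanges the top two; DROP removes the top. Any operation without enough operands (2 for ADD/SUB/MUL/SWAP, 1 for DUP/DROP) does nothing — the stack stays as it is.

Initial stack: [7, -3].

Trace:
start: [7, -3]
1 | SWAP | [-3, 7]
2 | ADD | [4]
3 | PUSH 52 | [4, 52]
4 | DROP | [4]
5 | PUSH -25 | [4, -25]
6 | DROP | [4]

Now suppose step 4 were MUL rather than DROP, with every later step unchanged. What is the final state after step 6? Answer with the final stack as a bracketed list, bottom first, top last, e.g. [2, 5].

(re-executing from step 4 with the substitution; state before step 4: [4, 52])
4 | MUL | [208]
5 | PUSH -25 | [208, -25]
6 | DROP | [208]

[208]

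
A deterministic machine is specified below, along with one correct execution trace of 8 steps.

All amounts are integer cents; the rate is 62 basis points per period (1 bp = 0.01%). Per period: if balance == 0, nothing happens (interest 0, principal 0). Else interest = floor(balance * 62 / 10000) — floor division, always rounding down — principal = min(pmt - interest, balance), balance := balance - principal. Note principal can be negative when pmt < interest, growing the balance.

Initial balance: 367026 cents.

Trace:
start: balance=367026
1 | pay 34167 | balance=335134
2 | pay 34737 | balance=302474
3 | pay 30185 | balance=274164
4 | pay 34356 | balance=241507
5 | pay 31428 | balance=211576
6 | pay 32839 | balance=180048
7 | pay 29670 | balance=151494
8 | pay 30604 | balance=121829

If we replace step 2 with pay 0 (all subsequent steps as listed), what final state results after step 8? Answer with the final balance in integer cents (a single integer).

157879

(re-executing from step 2 with the substitution; state before step 2: balance=335134)
2 | pay 0 | balance=337211
3 | pay 30185 | balance=309116
4 | pay 34356 | balance=276676
5 | pay 31428 | balance=246963
6 | pay 32839 | balance=215655
7 | pay 29670 | balance=187322
8 | pay 30604 | balance=157879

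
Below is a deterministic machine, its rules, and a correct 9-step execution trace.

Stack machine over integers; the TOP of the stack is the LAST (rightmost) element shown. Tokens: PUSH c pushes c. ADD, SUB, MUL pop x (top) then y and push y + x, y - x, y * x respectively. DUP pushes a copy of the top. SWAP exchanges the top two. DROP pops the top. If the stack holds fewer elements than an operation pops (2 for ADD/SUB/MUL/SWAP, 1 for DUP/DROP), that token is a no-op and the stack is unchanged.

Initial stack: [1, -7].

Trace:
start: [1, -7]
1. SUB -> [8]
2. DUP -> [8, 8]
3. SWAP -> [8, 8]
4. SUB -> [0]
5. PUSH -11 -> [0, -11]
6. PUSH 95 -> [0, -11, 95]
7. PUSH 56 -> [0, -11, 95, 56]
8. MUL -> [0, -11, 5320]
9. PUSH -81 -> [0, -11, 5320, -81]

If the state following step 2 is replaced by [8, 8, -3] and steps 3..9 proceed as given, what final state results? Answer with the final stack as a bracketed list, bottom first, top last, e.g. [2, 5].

[8, -11, -11, 5320, -81]

state after step 2 := [8, 8, -3]
3. SWAP -> [8, -3, 8]
4. SUB -> [8, -11]
5. PUSH -11 -> [8, -11, -11]
6. PUSH 95 -> [8, -11, -11, 95]
7. PUSH 56 -> [8, -11, -11, 95, 56]
8. MUL -> [8, -11, -11, 5320]
9. PUSH -81 -> [8, -11, -11, 5320, -81]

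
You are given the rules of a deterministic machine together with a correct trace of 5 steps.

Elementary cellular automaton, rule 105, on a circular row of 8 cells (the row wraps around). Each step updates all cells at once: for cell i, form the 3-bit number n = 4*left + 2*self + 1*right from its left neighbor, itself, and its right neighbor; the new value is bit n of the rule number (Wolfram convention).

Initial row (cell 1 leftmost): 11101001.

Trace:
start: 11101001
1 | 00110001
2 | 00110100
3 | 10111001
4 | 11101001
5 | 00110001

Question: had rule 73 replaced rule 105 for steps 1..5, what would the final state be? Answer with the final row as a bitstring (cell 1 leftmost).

(re-executing steps 1..5 under rule 73; state before step 1: 11101001)
1 | 00100001
2 | 00001100
3 | 11101101
4 | 00101101
5 | 00001100

00001100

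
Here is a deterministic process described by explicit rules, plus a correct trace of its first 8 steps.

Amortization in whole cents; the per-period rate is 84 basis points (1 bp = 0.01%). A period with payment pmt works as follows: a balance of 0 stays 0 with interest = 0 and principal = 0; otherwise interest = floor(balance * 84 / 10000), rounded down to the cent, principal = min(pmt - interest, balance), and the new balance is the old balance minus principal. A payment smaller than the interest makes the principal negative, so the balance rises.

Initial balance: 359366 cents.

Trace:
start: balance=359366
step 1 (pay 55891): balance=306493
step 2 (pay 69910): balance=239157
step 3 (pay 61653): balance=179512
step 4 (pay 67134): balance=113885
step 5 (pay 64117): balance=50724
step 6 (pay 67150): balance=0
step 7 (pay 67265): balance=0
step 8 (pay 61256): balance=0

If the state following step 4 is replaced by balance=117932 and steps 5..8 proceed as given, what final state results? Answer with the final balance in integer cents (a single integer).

0

state after step 4 := balance=117932
step 5 (pay 64117): balance=54805
step 6 (pay 67150): balance=0
step 7 (pay 67265): balance=0
step 8 (pay 61256): balance=0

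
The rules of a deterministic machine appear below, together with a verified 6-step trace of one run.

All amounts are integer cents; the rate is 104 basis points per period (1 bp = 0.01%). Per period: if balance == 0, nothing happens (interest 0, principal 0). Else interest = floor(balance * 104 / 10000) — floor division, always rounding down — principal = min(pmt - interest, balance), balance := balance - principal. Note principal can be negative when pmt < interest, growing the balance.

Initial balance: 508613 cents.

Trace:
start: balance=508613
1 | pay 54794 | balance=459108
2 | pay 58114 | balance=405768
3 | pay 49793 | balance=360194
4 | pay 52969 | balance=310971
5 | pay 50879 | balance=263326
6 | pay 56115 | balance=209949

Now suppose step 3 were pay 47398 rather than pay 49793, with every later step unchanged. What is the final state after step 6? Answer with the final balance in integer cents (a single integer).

212419

(re-executing from step 3 with the substitution; state before step 3: balance=405768)
3 | pay 47398 | balance=362589
4 | pay 52969 | balance=313390
5 | pay 50879 | balance=265770
6 | pay 56115 | balance=212419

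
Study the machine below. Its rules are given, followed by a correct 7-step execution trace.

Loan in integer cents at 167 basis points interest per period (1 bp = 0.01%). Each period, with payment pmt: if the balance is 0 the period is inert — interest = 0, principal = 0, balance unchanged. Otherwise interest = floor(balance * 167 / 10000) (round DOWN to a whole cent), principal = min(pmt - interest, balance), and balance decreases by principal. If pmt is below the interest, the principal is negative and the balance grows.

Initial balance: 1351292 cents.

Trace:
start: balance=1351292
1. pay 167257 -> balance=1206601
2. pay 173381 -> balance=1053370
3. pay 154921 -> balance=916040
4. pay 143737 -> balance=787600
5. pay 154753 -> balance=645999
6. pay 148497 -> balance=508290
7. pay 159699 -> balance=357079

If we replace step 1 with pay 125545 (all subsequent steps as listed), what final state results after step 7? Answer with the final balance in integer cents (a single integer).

403148

(re-executing from step 1 with the substitution; state before step 1: balance=1351292)
1. pay 125545 -> balance=1248313
2. pay 173381 -> balance=1095778
3. pay 154921 -> balance=959156
4. pay 143737 -> balance=831436
5. pay 154753 -> balance=690567
6. pay 148497 -> balance=553602
7. pay 159699 -> balance=403148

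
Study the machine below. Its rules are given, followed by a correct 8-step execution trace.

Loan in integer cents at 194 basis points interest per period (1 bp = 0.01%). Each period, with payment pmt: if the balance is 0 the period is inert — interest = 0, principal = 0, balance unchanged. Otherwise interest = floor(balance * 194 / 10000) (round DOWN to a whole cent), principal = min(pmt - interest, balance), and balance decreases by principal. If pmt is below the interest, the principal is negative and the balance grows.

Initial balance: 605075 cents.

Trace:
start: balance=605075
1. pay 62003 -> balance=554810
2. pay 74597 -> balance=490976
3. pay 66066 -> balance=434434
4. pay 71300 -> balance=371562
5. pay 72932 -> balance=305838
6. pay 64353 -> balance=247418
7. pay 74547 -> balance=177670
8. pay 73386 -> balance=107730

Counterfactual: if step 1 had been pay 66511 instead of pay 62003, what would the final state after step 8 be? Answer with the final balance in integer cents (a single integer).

(re-executing from step 1 with the substitution; state before step 1: balance=605075)
1. pay 66511 -> balance=550302
2. pay 74597 -> balance=486380
3. pay 66066 -> balance=429749
4. pay 71300 -> balance=366786
5. pay 72932 -> balance=300969
6. pay 64353 -> balance=242454
7. pay 74547 -> balance=172610
8. pay 73386 -> balance=102572

102572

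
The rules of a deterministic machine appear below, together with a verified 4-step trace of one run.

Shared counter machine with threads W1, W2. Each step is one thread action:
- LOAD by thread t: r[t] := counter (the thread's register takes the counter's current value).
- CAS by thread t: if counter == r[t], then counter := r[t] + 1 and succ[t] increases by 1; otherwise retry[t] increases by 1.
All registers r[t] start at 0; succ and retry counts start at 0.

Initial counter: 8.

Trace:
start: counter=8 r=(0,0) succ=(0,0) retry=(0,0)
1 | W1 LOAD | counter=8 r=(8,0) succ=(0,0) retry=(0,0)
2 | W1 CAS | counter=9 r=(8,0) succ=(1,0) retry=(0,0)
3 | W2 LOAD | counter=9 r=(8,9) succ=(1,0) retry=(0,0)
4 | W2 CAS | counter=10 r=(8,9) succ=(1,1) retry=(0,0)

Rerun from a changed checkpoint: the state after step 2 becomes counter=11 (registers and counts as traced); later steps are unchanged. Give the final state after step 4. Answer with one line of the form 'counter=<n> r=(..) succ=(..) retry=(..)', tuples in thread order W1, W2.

counter=12 r=(8,11) succ=(1,1) retry=(0,0)

state after step 2 := counter=11 r=(8,0) succ=(1,0) retry=(0,0)
3 | W2 LOAD | counter=11 r=(8,11) succ=(1,0) retry=(0,0)
4 | W2 CAS | counter=12 r=(8,11) succ=(1,1) retry=(0,0)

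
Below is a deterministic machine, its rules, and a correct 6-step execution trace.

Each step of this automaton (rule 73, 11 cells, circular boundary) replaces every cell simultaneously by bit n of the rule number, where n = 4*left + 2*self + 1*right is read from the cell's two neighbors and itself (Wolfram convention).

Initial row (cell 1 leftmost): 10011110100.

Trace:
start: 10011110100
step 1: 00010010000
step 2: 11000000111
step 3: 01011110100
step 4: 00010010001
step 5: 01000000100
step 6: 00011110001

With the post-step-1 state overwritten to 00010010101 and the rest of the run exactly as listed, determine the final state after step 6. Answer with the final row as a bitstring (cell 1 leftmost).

state after step 1 := 00010010101
step 2: 01000000000
step 3: 00011111111
step 4: 01010000001
step 5: 00000111100
step 6: 11110100101

11110100101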